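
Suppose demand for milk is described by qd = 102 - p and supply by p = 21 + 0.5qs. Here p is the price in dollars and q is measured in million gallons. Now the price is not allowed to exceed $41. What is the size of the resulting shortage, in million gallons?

21

Rearranging supply gives qs = 2p - 42. In a free market, 102 - p = 2p - 42 gives the equilibrium p* = 48, q* = 54.
Because the ceiling (41) lies below the market-clearing price, it is binding.
At p = 41: qd = 102 - 41 = 61 and qs = 2·41 - 42 = 40.
Shortage = qd - qs = 61 - 40 = 21.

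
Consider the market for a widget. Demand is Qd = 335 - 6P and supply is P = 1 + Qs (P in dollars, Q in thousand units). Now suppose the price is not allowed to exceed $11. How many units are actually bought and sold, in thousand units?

10

Rearranging supply gives Qs = P - 1. Without the control the market clears where 335 - 6P = P - 1, i.e. P* = 48 and Q* = 47.
The ceiling of 11 is below the equilibrium price 48, so it binds.
At P = 11: Qd = 335 - 6·11 = 269 and Qs = 11 - 1 = 10.
The quantity actually transacted is the short side, supply: 10.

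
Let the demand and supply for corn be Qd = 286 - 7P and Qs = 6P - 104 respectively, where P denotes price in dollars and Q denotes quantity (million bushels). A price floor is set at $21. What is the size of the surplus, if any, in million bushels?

0

Without the control the market clears where 286 - 7P = 6P - 104, i.e. P* = 30 and Q* = 76.
The floor of 21 is below the equilibrium price 30, so it is not binding; the market clears at P* = 30, Q* = 76.
Since the control does not bind, there is no surplus.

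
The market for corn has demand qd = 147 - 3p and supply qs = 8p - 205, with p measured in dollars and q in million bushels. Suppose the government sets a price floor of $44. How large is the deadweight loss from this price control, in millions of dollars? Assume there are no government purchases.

In a free market, 147 - 3p = 8p - 205 gives the equilibrium p* = 32, q* = 51.
The floor of 44 is above the equilibrium price 32, so it binds.
At p = 44: qd = 147 - 3·44 = 15 and qs = 8·44 - 205 = 147.
Quantity traded falls to 15. At q = 15 the demand price is (147 - 15)/3 = 44 and the supply price is (205 + 15)/8 = 27.5.
Deadweight loss = ½ · (44 - 27.5) · (51 - 15) = ½ · 16.5 · 36 = 297.

297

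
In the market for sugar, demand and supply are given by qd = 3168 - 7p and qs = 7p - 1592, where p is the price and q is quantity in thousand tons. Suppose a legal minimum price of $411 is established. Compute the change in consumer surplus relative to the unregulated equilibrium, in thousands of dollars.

Equilibrium: 3168 - 7p = 7p - 1592, so 4760 = 14p and p* = 340, q* = 788.
Since 411 > 340, the floor is binding.
At p = 411: qd = 3168 - 7·411 = 291 and qs = 7·411 - 1592 = 1285.
Consumer surplus without the control is ½ · (3168/7 - 340) · 788 = 310472/7.
With the floor, consumers buy 291 units at 411, so CS = ½ · (3168/7 - 411) · 291 = 84681/14.
Change in consumer surplus = 84681/14 - 310472/7 = -38304.5.

-38304.5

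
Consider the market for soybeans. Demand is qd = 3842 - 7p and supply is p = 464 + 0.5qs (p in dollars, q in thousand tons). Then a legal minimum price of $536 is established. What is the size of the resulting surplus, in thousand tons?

Rearranging supply gives qs = 2p - 928. Without the control the market clears where 3842 - 7p = 2p - 928, i.e. p* = 530 and q* = 132.
Since 536 > 530, the floor is binding.
At p = 536: qd = 3842 - 7·536 = 90 and qs = 2·536 - 928 = 144.
Surplus = qs - qd = 144 - 90 = 54.

54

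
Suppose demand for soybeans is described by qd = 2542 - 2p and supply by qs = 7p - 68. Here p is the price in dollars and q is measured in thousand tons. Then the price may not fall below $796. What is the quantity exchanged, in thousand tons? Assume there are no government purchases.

In a free market, 2542 - 2p = 7p - 68 gives the equilibrium p* = 290, q* = 1962.
Since 796 > 290, the floor is binding.
At p = 796: qd = 2542 - 2·796 = 950 and qs = 7·796 - 68 = 5504.
The quantity actually transacted is the short side, demand: 950.

950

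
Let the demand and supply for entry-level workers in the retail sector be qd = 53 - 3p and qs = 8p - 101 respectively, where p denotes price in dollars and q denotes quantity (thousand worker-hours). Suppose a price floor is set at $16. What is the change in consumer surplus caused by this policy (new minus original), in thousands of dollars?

Setting quantity demanded equal to quantity supplied, 53 - 3p = 8p - 101, gives p* = 14 and q* = 11.
The floor of 16 is above the equilibrium price 14, so it binds.
At p = 16: qd = 53 - 3·16 = 5 and qs = 8·16 - 101 = 27.
Consumer surplus without the control is ½ · (53/3 - 14) · 11 = 121/6.
With the floor, consumers buy 5 units at 16, so CS = ½ · (53/3 - 16) · 5 = 25/6.
Change in consumer surplus = 25/6 - 121/6 = -16.

-16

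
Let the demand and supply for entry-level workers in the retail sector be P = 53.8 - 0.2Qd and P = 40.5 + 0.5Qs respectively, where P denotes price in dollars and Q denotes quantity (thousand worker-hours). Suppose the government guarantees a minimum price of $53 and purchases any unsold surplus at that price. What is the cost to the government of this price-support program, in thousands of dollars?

Rearranging demand gives Qd = 269 - 5P; rearranging supply gives Qs = 2P - 81. Setting quantity demanded equal to quantity supplied, 269 - 5P = 2P - 81, gives P* = 50 and Q* = 19.
Since 53 > 50, the floor is binding.
At P = 53: Qd = 269 - 5·53 = 4 and Qs = 2·53 - 81 = 25.
Surplus = Qs - Qd = 21.
Government expenditure = surplus × support price = 21 × 53 = 1113.

1113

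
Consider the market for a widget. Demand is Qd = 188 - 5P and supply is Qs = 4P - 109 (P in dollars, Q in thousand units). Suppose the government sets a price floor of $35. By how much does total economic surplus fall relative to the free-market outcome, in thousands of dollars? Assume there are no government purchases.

Equilibrium: 188 - 5P = 4P - 109, so 297 = 9P and P* = 33, Q* = 23.
Because the floor (35) lies above the market-clearing price, it is binding.
At P = 35: Qd = 188 - 5·35 = 13 and Qs = 4·35 - 109 = 31.
Quantity traded falls to 13. At Q = 13 the demand price is (188 - 13)/5 = 35 and the supply price is (109 + 13)/4 = 30.5.
Deadweight loss = ½ · (35 - 30.5) · (23 - 13) = ½ · 4.5 · 10 = 22.5.

22.5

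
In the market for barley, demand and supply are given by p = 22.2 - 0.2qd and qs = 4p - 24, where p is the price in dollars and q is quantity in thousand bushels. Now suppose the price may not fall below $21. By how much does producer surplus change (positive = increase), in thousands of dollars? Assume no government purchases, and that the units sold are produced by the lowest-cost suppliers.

-76.5

Rearranging demand gives qd = 111 - 5p. In a free market, 111 - 5p = 4p - 24 gives the equilibrium p* = 15, q* = 36.
Because the floor (21) lies above the market-clearing price, it is binding.
At p = 21: qd = 111 - 5·21 = 6 and qs = 4·21 - 24 = 60.
Producer surplus without the control is ½ · (15 - 6) · 36 = 162.
With the floor, 6 units are sold at 21. The supply price at q = 6 is 7.5, so PS = ½ · [(21 - 6) + (21 - 7.5)] · 6 = 85.5.
Change in producer surplus = 85.5 - 162 = -76.5.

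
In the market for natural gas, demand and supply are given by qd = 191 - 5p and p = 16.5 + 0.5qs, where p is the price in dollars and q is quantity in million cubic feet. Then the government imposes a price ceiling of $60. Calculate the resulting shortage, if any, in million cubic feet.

0

Rearranging supply gives qs = 2p - 33. Setting quantity demanded equal to quantity supplied, 191 - 5p = 2p - 33, gives p* = 32 and q* = 31.
Since 60 is above p* = 32, the ceiling does not bind and the free-market outcome prevails.
Since the control does not bind, there is no shortage.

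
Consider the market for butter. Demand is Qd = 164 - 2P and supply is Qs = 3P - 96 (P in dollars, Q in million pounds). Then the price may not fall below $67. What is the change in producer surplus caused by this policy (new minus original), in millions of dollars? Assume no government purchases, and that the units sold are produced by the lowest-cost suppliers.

Equilibrium: 164 - 2P = 3P - 96, so 260 = 5P and P* = 52, Q* = 60.
Since 67 > 52, the floor is binding.
At P = 67: Qd = 164 - 2·67 = 30 and Qs = 3·67 - 96 = 105.
Producer surplus without the control is ½ · (52 - 32) · 60 = 600.
With the floor, 30 units are sold at 67. The supply price at Q = 30 is 42, so PS = ½ · [(67 - 32) + (67 - 42)] · 30 = 900.
Change in producer surplus = 900 - 600 = 300.

300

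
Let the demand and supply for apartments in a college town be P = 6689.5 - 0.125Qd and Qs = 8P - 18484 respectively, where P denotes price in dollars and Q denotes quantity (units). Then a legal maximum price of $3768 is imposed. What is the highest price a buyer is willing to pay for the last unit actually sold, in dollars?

5232

Rearranging demand gives Qd = 53516 - 8P. In a free market, 53516 - 8P = 8P - 18484 gives the equilibrium P* = 4500, Q* = 17516.
Because the ceiling (3768) lies below the market-clearing price, it is binding.
At P = 3768: Qd = 53516 - 8·3768 = 23372 and Qs = 8·3768 - 18484 = 11660.
Only 11660 units reach the market. On the demand curve, the marginal buyer's willingness to pay at Q = 11660 is (53516 - 11660)/8 = 5232.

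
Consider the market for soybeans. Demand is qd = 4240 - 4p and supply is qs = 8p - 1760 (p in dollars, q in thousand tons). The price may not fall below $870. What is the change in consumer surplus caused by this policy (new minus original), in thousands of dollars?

-555000

Equilibrium: 4240 - 4p = 8p - 1760, so 6000 = 12p and p* = 500, q* = 2240.
The floor of 870 is above the equilibrium price 500, so it binds.
At p = 870: qd = 4240 - 4·870 = 760 and qs = 8·870 - 1760 = 5200.
Consumer surplus without the control is ½ · (1060 - 500) · 2240 = 627200.
With the floor, consumers buy 760 units at 870, so CS = ½ · (1060 - 870) · 760 = 72200.
Change in consumer surplus = 72200 - 627200 = -555000.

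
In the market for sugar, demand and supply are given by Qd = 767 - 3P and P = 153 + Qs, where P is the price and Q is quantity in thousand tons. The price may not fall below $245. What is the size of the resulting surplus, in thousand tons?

Rearranging supply gives Qs = P - 153. In a free market, 767 - 3P = P - 153 gives the equilibrium P* = 230, Q* = 77.
Since 245 > 230, the floor is binding.
At P = 245: Qd = 767 - 3·245 = 32 and Qs = 245 - 153 = 92.
Surplus = Qs - Qd = 92 - 32 = 60.

60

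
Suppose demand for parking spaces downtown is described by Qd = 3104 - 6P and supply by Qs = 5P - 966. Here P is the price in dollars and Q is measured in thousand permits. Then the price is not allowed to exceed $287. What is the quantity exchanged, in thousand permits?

Equilibrium: 3104 - 6P = 5P - 966, so 4070 = 11P and P* = 370, Q* = 884.
Since 287 < 370, the ceiling is binding.
At P = 287: Qd = 3104 - 6·287 = 1382 and Qs = 5·287 - 966 = 469.
The quantity actually transacted is the short side, supply: 469.

469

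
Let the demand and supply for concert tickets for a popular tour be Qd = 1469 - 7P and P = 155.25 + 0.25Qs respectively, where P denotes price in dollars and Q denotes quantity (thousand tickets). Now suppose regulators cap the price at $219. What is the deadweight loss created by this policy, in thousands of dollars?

0

Rearranging supply gives Qs = 4P - 621. Setting quantity demanded equal to quantity supplied, 1469 - 7P = 4P - 621, gives P* = 190 and Q* = 139.
Since 219 is above P* = 190, the ceiling does not bind and the free-market outcome prevails.
Since the control does not bind, no trades are prevented and deadweight loss is zero.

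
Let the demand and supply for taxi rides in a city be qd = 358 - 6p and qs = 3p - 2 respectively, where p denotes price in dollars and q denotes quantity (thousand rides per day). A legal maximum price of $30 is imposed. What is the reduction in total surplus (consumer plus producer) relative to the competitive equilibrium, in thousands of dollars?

Equilibrium: 358 - 6p = 3p - 2, so 360 = 9p and p* = 40, q* = 118.
The ceiling of 30 is below the equilibrium price 40, so it binds.
At p = 30: qd = 358 - 6·30 = 178 and qs = 3·30 - 2 = 88.
Quantity traded falls to 88. At q = 88 the demand price is (358 - 88)/6 = 45 and the supply price is (2 + 88)/3 = 30.
Deadweight loss = ½ · (45 - 30) · (118 - 88) = ½ · 15 · 30 = 225.

225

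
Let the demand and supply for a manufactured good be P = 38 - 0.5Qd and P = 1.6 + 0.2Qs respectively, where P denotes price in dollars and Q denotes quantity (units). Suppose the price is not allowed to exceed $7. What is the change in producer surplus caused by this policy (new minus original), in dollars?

-197.5

Rearranging demand gives Qd = 76 - 2P; rearranging supply gives Qs = 5P - 8. Equilibrium: 76 - 2P = 5P - 8, so 84 = 7P and P* = 12, Q* = 52.
Because the ceiling (7) lies below the market-clearing price, it is binding.
At P = 7: Qd = 76 - 2·7 = 62 and Qs = 5·7 - 8 = 27.
Producer surplus without the control is ½ · (12 - 1.6) · 52 = 270.4.
With the ceiling, producers sell 27 units at 7, so PS = ½ · (7 - 1.6) · 27 = 72.9.
Change in producer surplus = 72.9 - 270.4 = -197.5.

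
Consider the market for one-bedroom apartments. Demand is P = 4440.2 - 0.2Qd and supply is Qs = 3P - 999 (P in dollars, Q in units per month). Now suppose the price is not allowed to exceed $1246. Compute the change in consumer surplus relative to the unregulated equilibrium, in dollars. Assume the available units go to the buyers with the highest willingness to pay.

Rearranging demand gives Qd = 22201 - 5P. Without the control the market clears where 22201 - 5P = 3P - 999, i.e. P* = 2900 and Q* = 7701.
The ceiling of 1246 is below the equilibrium price 2900, so it binds.
At P = 1246: Qd = 22201 - 5·1246 = 15971 and Qs = 3·1246 - 999 = 2739.
Consumer surplus without the control is ½ · (4440.2 - 2900) · 7701 = 5930540.1.
With the ceiling, 2739 units are sold at 1246 (assume they go to the highest-value buyers). The demand price at Q = 2739 is 3892.4, so CS = ½ · [(4440.2 - 1246) + (3892.4 - 1246)] · 2739 = 7998701.7.
Change in consumer surplus = 7998701.7 - 5930540.1 = 2068161.6.

2068161.6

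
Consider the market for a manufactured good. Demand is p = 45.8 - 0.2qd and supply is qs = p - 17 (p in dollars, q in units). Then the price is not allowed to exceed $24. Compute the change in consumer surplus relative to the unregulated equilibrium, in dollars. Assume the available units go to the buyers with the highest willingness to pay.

Rearranging demand gives qd = 229 - 5p. Equilibrium: 229 - 5p = p - 17, so 246 = 6p and p* = 41, q* = 24.
The ceiling of 24 is below the equilibrium price 41, so it binds.
At p = 24: qd = 229 - 5·24 = 109 and qs = 24 - 17 = 7.
Consumer surplus without the control is ½ · (45.8 - 41) · 24 = 57.6.
With the ceiling, 7 units are sold at 24 (assume they go to the highest-value buyers). The demand price at q = 7 is 44.4, so CS = ½ · [(45.8 - 24) + (44.4 - 24)] · 7 = 147.7.
Change in consumer surplus = 147.7 - 57.6 = 90.1.

90.1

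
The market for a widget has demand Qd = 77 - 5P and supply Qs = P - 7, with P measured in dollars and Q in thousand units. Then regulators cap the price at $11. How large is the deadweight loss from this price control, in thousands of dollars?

In a free market, 77 - 5P = P - 7 gives the equilibrium P* = 14, Q* = 7.
The ceiling of 11 is below the equilibrium price 14, so it binds.
At P = 11: Qd = 77 - 5·11 = 22 and Qs = 11 - 7 = 4.
Quantity traded falls to 4. At Q = 4 the demand price is (77 - 4)/5 = 14.6 and the supply price is 7 + 4 = 11.
Deadweight loss = ½ · (14.6 - 11) · (7 - 4) = ½ · 3.6 · 3 = 5.4.

5.4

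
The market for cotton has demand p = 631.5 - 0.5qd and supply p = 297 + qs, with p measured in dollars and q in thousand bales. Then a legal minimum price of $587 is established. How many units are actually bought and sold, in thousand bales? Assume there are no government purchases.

89

Rearranging demand gives qd = 1263 - 2p; rearranging supply gives qs = p - 297. In a free market, 1263 - 2p = p - 297 gives the equilibrium p* = 520, q* = 223.
Since 587 > 520, the floor is binding.
At p = 587: qd = 1263 - 2·587 = 89 and qs = 587 - 297 = 290.
The quantity actually transacted is the short side, demand: 89.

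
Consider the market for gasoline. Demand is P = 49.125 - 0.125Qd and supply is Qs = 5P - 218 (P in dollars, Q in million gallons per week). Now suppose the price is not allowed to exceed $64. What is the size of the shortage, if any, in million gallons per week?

0

Rearranging demand gives Qd = 393 - 8P. Equilibrium: 393 - 8P = 5P - 218, so 611 = 13P and P* = 47, Q* = 17.
The ceiling of 64 is above the equilibrium price 47, so it is not binding; the market clears at P* = 47, Q* = 17.
Since the control does not bind, there is no shortage.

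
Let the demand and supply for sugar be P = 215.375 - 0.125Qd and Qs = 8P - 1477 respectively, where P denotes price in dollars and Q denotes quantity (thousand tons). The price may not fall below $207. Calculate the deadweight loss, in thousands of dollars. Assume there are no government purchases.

392

Rearranging demand gives Qd = 1723 - 8P. Without the control the market clears where 1723 - 8P = 8P - 1477, i.e. P* = 200 and Q* = 123.
The floor of 207 is above the equilibrium price 200, so it binds.
At P = 207: Qd = 1723 - 8·207 = 67 and Qs = 8·207 - 1477 = 179.
Quantity traded falls to 67. At Q = 67 the demand price is (1723 - 67)/8 = 207 and the supply price is (1477 + 67)/8 = 193.
Deadweight loss = ½ · (207 - 193) · (123 - 67) = ½ · 14 · 56 = 392.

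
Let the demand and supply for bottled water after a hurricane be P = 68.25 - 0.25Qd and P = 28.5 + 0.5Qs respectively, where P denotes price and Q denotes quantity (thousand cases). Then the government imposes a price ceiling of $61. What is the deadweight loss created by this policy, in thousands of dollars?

Rearranging demand gives Qd = 273 - 4P; rearranging supply gives Qs = 2P - 57. Equilibrium: 273 - 4P = 2P - 57, so 330 = 6P and P* = 55, Q* = 53.
The ceiling of 61 is above the equilibrium price 55, so it is not binding; the market clears at P* = 55, Q* = 53.
Since the control does not bind, no trades are prevented and deadweight loss is zero.

0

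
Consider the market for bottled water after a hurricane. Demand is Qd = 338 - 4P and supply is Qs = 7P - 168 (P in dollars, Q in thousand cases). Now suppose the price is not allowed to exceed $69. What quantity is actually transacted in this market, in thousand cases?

Setting quantity demanded equal to quantity supplied, 338 - 4P = 7P - 168, gives P* = 46 and Q* = 154.
Since 69 is above P* = 46, the ceiling does not bind and the free-market outcome prevails.

154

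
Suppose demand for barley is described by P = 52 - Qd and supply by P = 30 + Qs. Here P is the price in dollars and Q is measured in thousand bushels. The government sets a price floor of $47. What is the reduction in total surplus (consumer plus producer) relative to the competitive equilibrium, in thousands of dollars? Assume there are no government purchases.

Rearranging demand gives Qd = 52 - P; rearranging supply gives Qs = P - 30. Equilibrium: 52 - P = P - 30, so 82 = 2P and P* = 41, Q* = 11.
Because the floor (47) lies above the market-clearing price, it is binding.
At P = 47: Qd = 52 - 47 = 5 and Qs = 47 - 30 = 17.
Quantity traded falls to 5. At Q = 5 the demand price is 52 - 5 = 47 and the supply price is 30 + 5 = 35.
Deadweight loss = ½ · (47 - 35) · (11 - 5) = ½ · 12 · 6 = 36.

36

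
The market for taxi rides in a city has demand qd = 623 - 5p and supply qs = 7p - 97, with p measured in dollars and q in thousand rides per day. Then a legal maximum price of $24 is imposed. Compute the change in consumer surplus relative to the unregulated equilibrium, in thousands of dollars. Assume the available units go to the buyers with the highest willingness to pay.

-3794.4

Equilibrium: 623 - 5p = 7p - 97, so 720 = 12p and p* = 60, q* = 323.
Since 24 < 60, the ceiling is binding.
At p = 24: qd = 623 - 5·24 = 503 and qs = 7·24 - 97 = 71.
Consumer surplus without the control is ½ · (124.6 - 60) · 323 = 10432.9.
With the ceiling, 71 units are sold at 24 (assume they go to the highest-value buyers). The demand price at q = 71 is 110.4, so CS = ½ · [(124.6 - 24) + (110.4 - 24)] · 71 = 6638.5.
Change in consumer surplus = 6638.5 - 10432.9 = -3794.4.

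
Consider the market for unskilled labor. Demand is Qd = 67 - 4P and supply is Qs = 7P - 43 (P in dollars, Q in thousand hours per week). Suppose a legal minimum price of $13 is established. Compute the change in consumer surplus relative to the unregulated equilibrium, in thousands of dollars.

-63

Equilibrium: 67 - 4P = 7P - 43, so 110 = 11P and P* = 10, Q* = 27.
Because the floor (13) lies above the market-clearing price, it is binding.
At P = 13: Qd = 67 - 4·13 = 15 and Qs = 7·13 - 43 = 48.
Consumer surplus without the control is ½ · (16.75 - 10) · 27 = 91.125.
With the floor, consumers buy 15 units at 13, so CS = ½ · (16.75 - 13) · 15 = 28.125.
Change in consumer surplus = 28.125 - 91.125 = -63.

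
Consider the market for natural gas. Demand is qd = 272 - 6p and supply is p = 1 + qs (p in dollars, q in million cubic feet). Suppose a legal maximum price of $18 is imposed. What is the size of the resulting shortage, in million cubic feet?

147

Rearranging supply gives qs = p - 1. In a free market, 272 - 6p = p - 1 gives the equilibrium p* = 39, q* = 38.
The ceiling of 18 is below the equilibrium price 39, so it binds.
At p = 18: qd = 272 - 6·18 = 164 and qs = 18 - 1 = 17.
Shortage = qd - qs = 164 - 17 = 147.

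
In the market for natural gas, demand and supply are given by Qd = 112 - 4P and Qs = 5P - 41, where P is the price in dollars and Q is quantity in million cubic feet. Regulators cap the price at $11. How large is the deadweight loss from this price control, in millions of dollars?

Equilibrium: 112 - 4P = 5P - 41, so 153 = 9P and P* = 17, Q* = 44.
The ceiling of 11 is below the equilibrium price 17, so it binds.
At P = 11: Qd = 112 - 4·11 = 68 and Qs = 5·11 - 41 = 14.
Quantity traded falls to 14. At Q = 14 the demand price is (112 - 14)/4 = 24.5 and the supply price is (41 + 14)/5 = 11.
Deadweight loss = ½ · (24.5 - 11) · (44 - 14) = ½ · 13.5 · 30 = 202.5.

202.5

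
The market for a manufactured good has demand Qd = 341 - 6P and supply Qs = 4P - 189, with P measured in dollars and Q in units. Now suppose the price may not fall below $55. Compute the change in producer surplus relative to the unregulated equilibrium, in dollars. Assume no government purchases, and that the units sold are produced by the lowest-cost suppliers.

4

In a free market, 341 - 6P = 4P - 189 gives the equilibrium P* = 53, Q* = 23.
Because the floor (55) lies above the market-clearing price, it is binding.
At P = 55: Qd = 341 - 6·55 = 11 and Qs = 4·55 - 189 = 31.
Producer surplus without the control is ½ · (53 - 47.25) · 23 = 66.125.
With the floor, 11 units are sold at 55. The supply price at Q = 11 is 50, so PS = ½ · [(55 - 47.25) + (55 - 50)] · 11 = 70.125.
Change in producer surplus = 70.125 - 66.125 = 4.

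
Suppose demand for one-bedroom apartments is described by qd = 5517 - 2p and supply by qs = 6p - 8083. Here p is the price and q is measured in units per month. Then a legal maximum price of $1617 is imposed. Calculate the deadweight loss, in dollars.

82668

Equilibrium: 5517 - 2p = 6p - 8083, so 13600 = 8p and p* = 1700, q* = 2117.
Because the ceiling (1617) lies below the market-clearing price, it is binding.
At p = 1617: qd = 5517 - 2·1617 = 2283 and qs = 6·1617 - 8083 = 1619.
Quantity traded falls to 1619. At q = 1619 the demand price is (5517 - 1619)/2 = 1949 and the supply price is (8083 + 1619)/6 = 1617.
Deadweight loss = ½ · (1949 - 1617) · (2117 - 1619) = ½ · 332 · 498 = 82668.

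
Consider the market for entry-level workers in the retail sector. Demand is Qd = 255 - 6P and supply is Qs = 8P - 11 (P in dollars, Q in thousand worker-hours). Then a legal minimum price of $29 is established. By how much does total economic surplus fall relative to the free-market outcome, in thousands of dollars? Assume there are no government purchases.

Setting quantity demanded equal to quantity supplied, 255 - 6P = 8P - 11, gives P* = 19 and Q* = 141.
Because the floor (29) lies above the market-clearing price, it is binding.
At P = 29: Qd = 255 - 6·29 = 81 and Qs = 8·29 - 11 = 221.
Quantity traded falls to 81. At Q = 81 the demand price is (255 - 81)/6 = 29 and the supply price is (11 + 81)/8 = 11.5.
Deadweight loss = ½ · (29 - 11.5) · (141 - 81) = ½ · 17.5 · 60 = 525.

525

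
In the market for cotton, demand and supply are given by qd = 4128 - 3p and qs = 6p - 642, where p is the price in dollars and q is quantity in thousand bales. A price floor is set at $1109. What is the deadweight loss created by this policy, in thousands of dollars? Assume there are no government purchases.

754292.25

Setting quantity demanded equal to quantity supplied, 4128 - 3p = 6p - 642, gives p* = 530 and q* = 2538.
Since 1109 > 530, the floor is binding.
At p = 1109: qd = 4128 - 3·1109 = 801 and qs = 6·1109 - 642 = 6012.
Quantity traded falls to 801. At q = 801 the demand price is (4128 - 801)/3 = 1109 and the supply price is (642 + 801)/6 = 240.5.
Deadweight loss = ½ · (1109 - 240.5) · (2538 - 801) = ½ · 868.5 · 1737 = 754292.25.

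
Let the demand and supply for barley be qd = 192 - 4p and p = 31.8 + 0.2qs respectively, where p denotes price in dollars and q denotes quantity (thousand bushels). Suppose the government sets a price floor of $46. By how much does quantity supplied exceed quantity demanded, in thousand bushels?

Rearranging supply gives qs = 5p - 159. Equilibrium: 192 - 4p = 5p - 159, so 351 = 9p and p* = 39, q* = 36.
Because the floor (46) lies above the market-clearing price, it is binding.
At p = 46: qd = 192 - 4·46 = 8 and qs = 5·46 - 159 = 71.
Surplus = qs - qd = 71 - 8 = 63.

63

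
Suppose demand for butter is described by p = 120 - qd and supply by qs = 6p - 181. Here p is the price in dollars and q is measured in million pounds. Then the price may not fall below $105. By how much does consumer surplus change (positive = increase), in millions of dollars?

-2852

Rearranging demand gives qd = 120 - p. In a free market, 120 - p = 6p - 181 gives the equilibrium p* = 43, q* = 77.
The floor of 105 is above the equilibrium price 43, so it binds.
At p = 105: qd = 120 - 105 = 15 and qs = 6·105 - 181 = 449.
Consumer surplus without the control is ½ · (120 - 43) · 77 = 2964.5.
With the floor, consumers buy 15 units at 105, so CS = ½ · (120 - 105) · 15 = 112.5.
Change in consumer surplus = 112.5 - 2964.5 = -2852.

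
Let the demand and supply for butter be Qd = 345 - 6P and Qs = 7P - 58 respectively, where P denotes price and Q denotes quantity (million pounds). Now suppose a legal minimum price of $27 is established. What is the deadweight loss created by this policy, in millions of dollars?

Equilibrium: 345 - 6P = 7P - 58, so 403 = 13P and P* = 31, Q* = 159.
The floor of 27 is below the equilibrium price 31, so it is not binding; the market clears at P* = 31, Q* = 159.
Since the control does not bind, no trades are prevented and deadweight loss is zero.

0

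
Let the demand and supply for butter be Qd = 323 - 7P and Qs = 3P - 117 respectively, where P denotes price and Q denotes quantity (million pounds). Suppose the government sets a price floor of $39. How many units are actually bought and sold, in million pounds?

15

Setting quantity demanded equal to quantity supplied, 323 - 7P = 3P - 117, gives P* = 44 and Q* = 15.
The floor of 39 is below the equilibrium price 44, so it is not binding; the market clears at P* = 44, Q* = 15.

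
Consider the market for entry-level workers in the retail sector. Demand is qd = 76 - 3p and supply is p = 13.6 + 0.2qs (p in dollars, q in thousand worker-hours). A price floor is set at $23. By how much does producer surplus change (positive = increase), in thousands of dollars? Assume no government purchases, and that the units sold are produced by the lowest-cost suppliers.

Rearranging supply gives qs = 5p - 68. Without the control the market clears where 76 - 3p = 5p - 68, i.e. p* = 18 and q* = 22.
The floor of 23 is above the equilibrium price 18, so it binds.
At p = 23: qd = 76 - 3·23 = 7 and qs = 5·23 - 68 = 47.
Producer surplus without the control is ½ · (18 - 13.6) · 22 = 48.4.
With the floor, 7 units are sold at 23. The supply price at q = 7 is 15, so PS = ½ · [(23 - 13.6) + (23 - 15)] · 7 = 60.9.
Change in producer surplus = 60.9 - 48.4 = 12.5.

12.5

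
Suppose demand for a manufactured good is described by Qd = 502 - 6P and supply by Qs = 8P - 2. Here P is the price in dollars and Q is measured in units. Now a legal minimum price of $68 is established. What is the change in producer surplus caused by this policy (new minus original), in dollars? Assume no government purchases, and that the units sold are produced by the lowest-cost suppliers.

In a free market, 502 - 6P = 8P - 2 gives the equilibrium P* = 36, Q* = 286.
Since 68 > 36, the floor is binding.
At P = 68: Qd = 502 - 6·68 = 94 and Qs = 8·68 - 2 = 542.
Producer surplus without the control is ½ · (36 - 0.25) · 286 = 5112.25.
With the floor, 94 units are sold at 68. The supply price at Q = 94 is 12, so PS = ½ · [(68 - 0.25) + (68 - 12)] · 94 = 5816.25.
Change in producer surplus = 5816.25 - 5112.25 = 704.

704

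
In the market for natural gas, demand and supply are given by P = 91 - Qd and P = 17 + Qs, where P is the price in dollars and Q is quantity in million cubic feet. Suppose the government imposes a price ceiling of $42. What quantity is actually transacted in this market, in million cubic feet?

25

Rearranging demand gives Qd = 91 - P; rearranging supply gives Qs = P - 17. Setting quantity demanded equal to quantity supplied, 91 - P = P - 17, gives P* = 54 and Q* = 37.
Because the ceiling (42) lies below the market-clearing price, it is binding.
At P = 42: Qd = 91 - 42 = 49 and Qs = 42 - 17 = 25.
The quantity actually transacted is the short side, supply: 25.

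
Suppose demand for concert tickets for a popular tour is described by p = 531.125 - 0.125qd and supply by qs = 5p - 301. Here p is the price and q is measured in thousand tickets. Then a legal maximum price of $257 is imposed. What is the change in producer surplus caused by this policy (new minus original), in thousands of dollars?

-113134.5

Rearranging demand gives qd = 4249 - 8p. Equilibrium: 4249 - 8p = 5p - 301, so 4550 = 13p and p* = 350, q* = 1449.
Because the ceiling (257) lies below the market-clearing price, it is binding.
At p = 257: qd = 4249 - 8·257 = 2193 and qs = 5·257 - 301 = 984.
Producer surplus without the control is ½ · (350 - 60.2) · 1449 = 209960.1.
With the ceiling, producers sell 984 units at 257, so PS = ½ · (257 - 60.2) · 984 = 96825.6.
Change in producer surplus = 96825.6 - 209960.1 = -113134.5.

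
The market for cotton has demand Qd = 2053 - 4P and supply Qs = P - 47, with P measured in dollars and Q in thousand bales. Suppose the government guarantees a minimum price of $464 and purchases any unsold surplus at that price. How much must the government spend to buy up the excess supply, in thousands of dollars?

Without the control the market clears where 2053 - 4P = P - 47, i.e. P* = 420 and Q* = 373.
Since 464 > 420, the floor is binding.
At P = 464: Qd = 2053 - 4·464 = 197 and Qs = 464 - 47 = 417.
Surplus = Qs - Qd = 220.
Government expenditure = surplus × support price = 220 × 464 = 102080.

102080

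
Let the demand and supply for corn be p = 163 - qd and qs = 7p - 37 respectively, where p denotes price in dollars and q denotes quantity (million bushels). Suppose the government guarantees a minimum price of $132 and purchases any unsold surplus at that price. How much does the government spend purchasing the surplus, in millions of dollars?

Rearranging demand gives qd = 163 - p. Equilibrium: 163 - p = 7p - 37, so 200 = 8p and p* = 25, q* = 138.
Since 132 > 25, the floor is binding.
At p = 132: qd = 163 - 132 = 31 and qs = 7·132 - 37 = 887.
Surplus = qs - qd = 856.
Government expenditure = surplus × support price = 856 × 132 = 112992.

112992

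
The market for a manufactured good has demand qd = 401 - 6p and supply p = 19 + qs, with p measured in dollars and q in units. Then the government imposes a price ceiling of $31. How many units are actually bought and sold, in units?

12

Rearranging supply gives qs = p - 19. Equilibrium: 401 - 6p = p - 19, so 420 = 7p and p* = 60, q* = 41.
Since 31 < 60, the ceiling is binding.
At p = 31: qd = 401 - 6·31 = 215 and qs = 31 - 19 = 12.
The quantity actually transacted is the short side, supply: 12.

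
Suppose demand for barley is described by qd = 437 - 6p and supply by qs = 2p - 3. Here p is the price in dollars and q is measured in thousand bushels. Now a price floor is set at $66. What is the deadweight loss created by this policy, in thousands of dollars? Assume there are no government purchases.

1452

Equilibrium: 437 - 6p = 2p - 3, so 440 = 8p and p* = 55, q* = 107.
Since 66 > 55, the floor is binding.
At p = 66: qd = 437 - 6·66 = 41 and qs = 2·66 - 3 = 129.
Quantity traded falls to 41. At q = 41 the demand price is (437 - 41)/6 = 66 and the supply price is (3 + 41)/2 = 22.
Deadweight loss = ½ · (66 - 22) · (107 - 41) = ½ · 44 · 66 = 1452.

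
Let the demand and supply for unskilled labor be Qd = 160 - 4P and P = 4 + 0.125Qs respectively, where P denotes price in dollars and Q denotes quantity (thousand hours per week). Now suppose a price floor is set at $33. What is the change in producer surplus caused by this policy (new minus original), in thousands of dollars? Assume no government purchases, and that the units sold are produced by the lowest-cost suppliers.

187

Rearranging supply gives Qs = 8P - 32. Without the control the market clears where 160 - 4P = 8P - 32, i.e. P* = 16 and Q* = 96.
Since 33 > 16, the floor is binding.
At P = 33: Qd = 160 - 4·33 = 28 and Qs = 8·33 - 32 = 232.
Producer surplus without the control is ½ · (16 - 4) · 96 = 576.
With the floor, 28 units are sold at 33. The supply price at Q = 28 is 7.5, so PS = ½ · [(33 - 4) + (33 - 7.5)] · 28 = 763.
Change in producer surplus = 763 - 576 = 187.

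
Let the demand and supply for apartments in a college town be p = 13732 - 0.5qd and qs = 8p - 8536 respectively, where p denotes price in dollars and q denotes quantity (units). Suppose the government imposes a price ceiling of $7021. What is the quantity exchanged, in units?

Rearranging demand gives qd = 27464 - 2p. Equilibrium: 27464 - 2p = 8p - 8536, so 36000 = 10p and p* = 3600, q* = 20264.
The ceiling of 7021 is above the equilibrium price 3600, so it is not binding; the market clears at p* = 3600, q* = 20264.

20264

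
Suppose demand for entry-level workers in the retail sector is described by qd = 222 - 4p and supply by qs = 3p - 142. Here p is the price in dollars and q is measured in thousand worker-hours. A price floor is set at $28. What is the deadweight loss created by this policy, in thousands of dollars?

0

Equilibrium: 222 - 4p = 3p - 142, so 364 = 7p and p* = 52, q* = 14.
Since 28 is below p* = 52, the floor does not bind and the free-market outcome prevails.
Since the control does not bind, no trades are prevented and deadweight loss is zero.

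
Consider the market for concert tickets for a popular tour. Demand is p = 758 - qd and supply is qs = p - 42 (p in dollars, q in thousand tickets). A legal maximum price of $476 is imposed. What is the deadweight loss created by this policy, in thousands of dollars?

0

Rearranging demand gives qd = 758 - p. Without the control the market clears where 758 - p = p - 42, i.e. p* = 400 and q* = 358.
Since 476 is above p* = 400, the ceiling does not bind and the free-market outcome prevails.
Since the control does not bind, no trades are prevented and deadweight loss is zero.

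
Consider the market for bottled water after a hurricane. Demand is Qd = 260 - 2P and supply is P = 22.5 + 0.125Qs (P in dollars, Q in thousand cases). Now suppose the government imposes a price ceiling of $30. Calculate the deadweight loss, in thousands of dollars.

3920

Rearranging supply gives Qs = 8P - 180. Equilibrium: 260 - 2P = 8P - 180, so 440 = 10P and P* = 44, Q* = 172.
Because the ceiling (30) lies below the market-clearing price, it is binding.
At P = 30: Qd = 260 - 2·30 = 200 and Qs = 8·30 - 180 = 60.
Quantity traded falls to 60. At Q = 60 the demand price is (260 - 60)/2 = 100 and the supply price is (180 + 60)/8 = 30.
Deadweight loss = ½ · (100 - 30) · (172 - 60) = ½ · 70 · 112 = 3920.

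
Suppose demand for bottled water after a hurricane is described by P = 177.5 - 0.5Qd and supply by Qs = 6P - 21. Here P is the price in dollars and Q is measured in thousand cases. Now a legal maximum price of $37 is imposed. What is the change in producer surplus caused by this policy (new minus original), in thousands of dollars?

-2310

Rearranging demand gives Qd = 355 - 2P. In a free market, 355 - 2P = 6P - 21 gives the equilibrium P* = 47, Q* = 261.
The ceiling of 37 is below the equilibrium price 47, so it binds.
At P = 37: Qd = 355 - 2·37 = 281 and Qs = 6·37 - 21 = 201.
Producer surplus without the control is ½ · (47 - 3.5) · 261 = 5676.75.
With the ceiling, producers sell 201 units at 37, so PS = ½ · (37 - 3.5) · 201 = 3366.75.
Change in producer surplus = 3366.75 - 5676.75 = -2310.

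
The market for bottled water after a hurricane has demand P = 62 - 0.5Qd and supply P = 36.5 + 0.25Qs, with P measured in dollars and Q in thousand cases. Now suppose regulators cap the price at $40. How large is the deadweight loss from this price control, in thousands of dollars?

150

Rearranging demand gives Qd = 124 - 2P; rearranging supply gives Qs = 4P - 146. Setting quantity demanded equal to quantity supplied, 124 - 2P = 4P - 146, gives P* = 45 and Q* = 34.
Because the ceiling (40) lies below the market-clearing price, it is binding.
At P = 40: Qd = 124 - 2·40 = 44 and Qs = 4·40 - 146 = 14.
Quantity traded falls to 14. At Q = 14 the demand price is (124 - 14)/2 = 55 and the supply price is (146 + 14)/4 = 40.
Deadweight loss = ½ · (55 - 40) · (34 - 14) = ½ · 15 · 20 = 150.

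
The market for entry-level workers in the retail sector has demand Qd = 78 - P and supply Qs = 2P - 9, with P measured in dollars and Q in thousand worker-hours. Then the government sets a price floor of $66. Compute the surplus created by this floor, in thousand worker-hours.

111

Setting quantity demanded equal to quantity supplied, 78 - P = 2P - 9, gives P* = 29 and Q* = 49.
Since 66 > 29, the floor is binding.
At P = 66: Qd = 78 - 66 = 12 and Qs = 2·66 - 9 = 123.
Surplus = Qs - Qd = 123 - 12 = 111.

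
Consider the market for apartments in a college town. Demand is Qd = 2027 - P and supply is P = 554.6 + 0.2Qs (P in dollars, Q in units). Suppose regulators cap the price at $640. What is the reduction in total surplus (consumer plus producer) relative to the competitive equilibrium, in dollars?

384000

Rearranging supply gives Qs = 5P - 2773. In a free market, 2027 - P = 5P - 2773 gives the equilibrium P* = 800, Q* = 1227.
Since 640 < 800, the ceiling is binding.
At P = 640: Qd = 2027 - 640 = 1387 and Qs = 5·640 - 2773 = 427.
Quantity traded falls to 427. At Q = 427 the demand price is 2027 - 427 = 1600 and the supply price is (2773 + 427)/5 = 640.
Deadweight loss = ½ · (1600 - 640) · (1227 - 427) = ½ · 960 · 800 = 384000.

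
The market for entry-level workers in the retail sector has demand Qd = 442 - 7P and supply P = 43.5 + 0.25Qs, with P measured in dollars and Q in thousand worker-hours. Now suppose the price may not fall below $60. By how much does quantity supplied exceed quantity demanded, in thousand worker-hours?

Rearranging supply gives Qs = 4P - 174. Setting quantity demanded equal to quantity supplied, 442 - 7P = 4P - 174, gives P* = 56 and Q* = 50.
Since 60 > 56, the floor is binding.
At P = 60: Qd = 442 - 7·60 = 22 and Qs = 4·60 - 174 = 66.
Surplus = Qs - Qd = 66 - 22 = 44.

44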